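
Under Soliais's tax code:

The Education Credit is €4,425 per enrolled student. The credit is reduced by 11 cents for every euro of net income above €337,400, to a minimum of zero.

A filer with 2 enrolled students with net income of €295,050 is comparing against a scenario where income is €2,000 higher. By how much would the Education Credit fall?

At €295,050 — base = 2 × €4,425 = €8,850. €295,050 is at or below the €337,400 threshold, so the full €8,850 applies.
At €297,050 — base = 2 × €4,425 = €8,850. €297,050 is at or below the €337,400 threshold, so the full €8,850 applies.
Lost: €8,850 − €8,850 = €0.

€0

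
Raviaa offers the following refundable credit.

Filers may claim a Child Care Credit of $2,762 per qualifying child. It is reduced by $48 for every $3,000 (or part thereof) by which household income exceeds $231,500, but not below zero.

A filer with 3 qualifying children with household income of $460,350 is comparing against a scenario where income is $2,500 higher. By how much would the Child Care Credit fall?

$48

At $460,350 — base = 3 × $2,762 = $8,286. income exceeds $231,500 by $228,850, which is 77 full-or-partial $3,000 increments; reduction = 77 × $48 = $3,696, leaving $4,590.
At $462,850 — base = 3 × $2,762 = $8,286. income exceeds $231,500 by $231,350, which is 78 full-or-partial $3,000 increments; reduction = 78 × $48 = $3,744, leaving $4,542.
Lost: $4,590 − $4,542 = $48.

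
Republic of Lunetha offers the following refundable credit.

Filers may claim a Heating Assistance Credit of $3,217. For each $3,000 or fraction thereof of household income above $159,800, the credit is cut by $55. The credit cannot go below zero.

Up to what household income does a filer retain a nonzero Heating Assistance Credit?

$333,800

After 58 increments the reduction is 58 × $55 = $3,190, leaving $27; one more increment wipes it out. Increment 58 ends at excess 58 × $3,000 = $174,000, so the highest qualifying income is $159,800 + $174,000 = $333,800.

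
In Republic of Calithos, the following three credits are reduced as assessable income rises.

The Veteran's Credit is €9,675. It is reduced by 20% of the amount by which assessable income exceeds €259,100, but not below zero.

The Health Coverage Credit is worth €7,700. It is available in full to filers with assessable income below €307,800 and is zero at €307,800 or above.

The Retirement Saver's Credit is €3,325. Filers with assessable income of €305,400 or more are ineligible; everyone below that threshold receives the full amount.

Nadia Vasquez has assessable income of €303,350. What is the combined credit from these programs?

Veteran's Credit: 20% of the €44,250 excess over €259,100 is €8,850; credit = €9,675 − €8,850 = €825.
Health Coverage Credit: €303,350 is below the €307,800 cutoff, so the full €7,700 applies.
Retirement Saver's Credit: €303,350 is below the €305,400 cutoff, so the full €3,325 applies.
Total: €825 + €7,700 + €3,325 = €11,850.

€11,850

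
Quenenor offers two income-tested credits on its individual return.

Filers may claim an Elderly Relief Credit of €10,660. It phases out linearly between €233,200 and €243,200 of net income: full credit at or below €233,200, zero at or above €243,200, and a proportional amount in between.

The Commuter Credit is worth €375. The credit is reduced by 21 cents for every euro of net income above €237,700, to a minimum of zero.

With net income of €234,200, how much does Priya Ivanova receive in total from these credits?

€9,969

Elderly Relief Credit: €234,200 is €1,000 into a €10,000 phase-out range, leaving 9,000/10,000 of the credit: €10,660 × 9,000/10,000 = €9,594.
Commuter Credit: €234,200 is at or below the €237,700 threshold, so the full €375 applies.
Total: €9,594 + €375 = €9,969.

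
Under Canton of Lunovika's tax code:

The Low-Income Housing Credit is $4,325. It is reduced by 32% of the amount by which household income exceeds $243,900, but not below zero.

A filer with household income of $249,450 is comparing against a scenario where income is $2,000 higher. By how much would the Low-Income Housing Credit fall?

$640

At $249,450 — 32% of the $5,550 excess over $243,900 is $1,776; credit = $4,325 − $1,776 = $2,549.
At $251,450 — 32% of the $7,550 excess over $243,900 is $2,416; credit = $4,325 − $2,416 = $1,909.
Lost: $2,549 − $1,909 = $640.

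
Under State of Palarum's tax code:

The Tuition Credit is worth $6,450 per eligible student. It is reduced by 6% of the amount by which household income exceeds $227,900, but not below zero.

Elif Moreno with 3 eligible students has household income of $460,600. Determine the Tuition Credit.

Tuition Credit: base = 3 × $6,450 = $19,350. 6% of the $232,700 excess over $227,900 is $13,962; credit = $19,350 − $13,962 = $5,388.

$5,388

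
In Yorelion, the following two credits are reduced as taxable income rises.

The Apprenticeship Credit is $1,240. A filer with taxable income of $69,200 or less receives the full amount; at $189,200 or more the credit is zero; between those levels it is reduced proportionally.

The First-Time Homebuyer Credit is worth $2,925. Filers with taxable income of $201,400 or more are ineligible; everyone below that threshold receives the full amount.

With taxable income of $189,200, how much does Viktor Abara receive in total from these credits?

Apprenticeship Credit: $189,200 is at or above $189,200, so the credit is $0.
First-Time Homebuyer Credit: $189,200 is below the $201,400 cutoff, so the full $2,925 applies.
Total: $0 + $2,925 = $2,925.

$2,925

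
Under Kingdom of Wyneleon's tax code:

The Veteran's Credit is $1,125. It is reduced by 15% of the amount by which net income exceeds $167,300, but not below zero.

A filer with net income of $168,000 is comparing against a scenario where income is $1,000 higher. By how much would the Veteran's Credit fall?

$150

At $168,000 — 15% of the $700 excess over $167,300 is $105; credit = $1,125 − $105 = $1,020.
At $169,000 — 15% of the $1,700 excess over $167,300 is $255; credit = $1,125 − $255 = $870.
Lost: $1,020 − $870 = $150.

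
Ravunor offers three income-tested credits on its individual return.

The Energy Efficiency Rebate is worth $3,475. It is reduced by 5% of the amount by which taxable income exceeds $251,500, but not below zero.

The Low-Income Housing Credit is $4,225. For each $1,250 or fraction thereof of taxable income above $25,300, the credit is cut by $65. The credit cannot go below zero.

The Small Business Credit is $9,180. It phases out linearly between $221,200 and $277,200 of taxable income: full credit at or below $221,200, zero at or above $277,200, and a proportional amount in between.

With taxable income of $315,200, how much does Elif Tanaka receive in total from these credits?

Energy Efficiency Rebate: 5% of the $63,700 excess over $251,500 is $3,185; credit = $3,475 − $3,185 = $290.
Low-Income Housing Credit: income exceeds $25,300 by $289,900 → 232 increments × $65 = $15,080 ≥ base, so the credit is $0.
Small Business Credit: $315,200 is at or above $277,200, so the credit is $0.
Total: $290 + $0 + $0 = $290.

$290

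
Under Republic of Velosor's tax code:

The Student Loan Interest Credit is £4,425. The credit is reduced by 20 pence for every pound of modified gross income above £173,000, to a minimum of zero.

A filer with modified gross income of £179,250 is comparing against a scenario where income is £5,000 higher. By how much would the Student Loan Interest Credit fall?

At £179,250 — 20% of the £6,250 excess over £173,000 is £1,250; credit = £4,425 − £1,250 = £3,175.
At £184,250 — 20% of the £11,250 excess over £173,000 is £2,250; credit = £4,425 − £2,250 = £2,175.
Lost: £3,175 − £2,175 = £1,000.

£1,000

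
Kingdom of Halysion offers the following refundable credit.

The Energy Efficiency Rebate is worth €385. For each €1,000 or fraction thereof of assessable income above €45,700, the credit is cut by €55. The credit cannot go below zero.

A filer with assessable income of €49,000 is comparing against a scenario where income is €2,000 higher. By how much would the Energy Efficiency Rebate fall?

€110

At €49,000 — income exceeds €45,700 by €3,300, which is 4 full-or-partial €1,000 increments; reduction = 4 × €55 = €220, leaving €165.
At €51,000 — income exceeds €45,700 by €5,300, which is 6 full-or-partial €1,000 increments; reduction = 6 × €55 = €330, leaving €55.
Lost: €165 − €55 = €110.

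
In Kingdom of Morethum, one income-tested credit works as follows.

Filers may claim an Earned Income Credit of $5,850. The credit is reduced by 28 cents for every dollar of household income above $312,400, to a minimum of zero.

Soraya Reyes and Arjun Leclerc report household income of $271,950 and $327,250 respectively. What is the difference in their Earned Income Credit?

Soraya ($271,950): Earned Income Credit: $271,950 is at or below the $312,400 threshold, so the full $5,850 applies.
Arjun ($327,250): Earned Income Credit: 28% of the $14,850 excess over $312,400 is $4,158; credit = $5,850 − $4,158 = $1,692.
Difference: |$5,850 − $1,692| = $4,158.

$4,158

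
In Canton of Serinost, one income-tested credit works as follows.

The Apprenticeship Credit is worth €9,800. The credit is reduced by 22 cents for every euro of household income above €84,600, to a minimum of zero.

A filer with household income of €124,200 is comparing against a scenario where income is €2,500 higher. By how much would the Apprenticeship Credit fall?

At €124,200 — 22% of the €39,600 excess over €84,600 is €8,712; credit = €9,800 − €8,712 = €1,088.
At €126,700 — 22% of the €42,100 excess over €84,600 is €9,262; credit = €9,800 − €9,262 = €538.
Lost: €1,088 − €538 = €550.

€550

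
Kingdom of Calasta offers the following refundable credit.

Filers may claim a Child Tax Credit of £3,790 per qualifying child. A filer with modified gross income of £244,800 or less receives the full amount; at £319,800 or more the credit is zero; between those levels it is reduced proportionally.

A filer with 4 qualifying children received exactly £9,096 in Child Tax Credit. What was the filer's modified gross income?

£274,800

Full credit = 4 × £3,790 = £15,160.
£9,096 is 9,096/15,160 of the full £15,160, so 6,064/15,160 of the £75,000 range has been used: income = £244,800 + £75,000 × 6,064/15,160 = £274,800.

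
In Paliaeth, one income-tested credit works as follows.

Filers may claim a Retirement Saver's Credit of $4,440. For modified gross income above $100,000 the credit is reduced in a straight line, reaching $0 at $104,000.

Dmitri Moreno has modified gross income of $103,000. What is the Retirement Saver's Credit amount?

Retirement Saver's Credit: $103,000 is $3,000 into a $4,000 phase-out range, leaving 1,000/4,000 of the credit: $4,440 × 1,000/4,000 = $1,110.

$1,110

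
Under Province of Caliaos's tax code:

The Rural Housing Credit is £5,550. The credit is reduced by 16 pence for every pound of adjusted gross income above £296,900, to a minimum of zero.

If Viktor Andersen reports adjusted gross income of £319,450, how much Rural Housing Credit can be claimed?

£1,942

Rural Housing Credit: 16% of the £22,550 excess over £296,900 is £3,608; credit = £5,550 − £3,608 = £1,942.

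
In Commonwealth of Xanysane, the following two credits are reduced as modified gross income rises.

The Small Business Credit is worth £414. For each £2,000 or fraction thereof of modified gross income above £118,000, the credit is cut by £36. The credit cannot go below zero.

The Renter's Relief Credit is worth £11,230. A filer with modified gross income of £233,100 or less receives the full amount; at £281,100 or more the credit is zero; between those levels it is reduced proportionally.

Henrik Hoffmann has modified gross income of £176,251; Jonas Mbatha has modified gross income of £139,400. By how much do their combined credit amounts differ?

£18

Henrik (£176,251): Small Business Credit: income exceeds £118,000 by £58,251 → 30 increments × £36 = £1,080 ≥ base, so the credit is £0. Renter's Relief Credit: £176,251 is at or below the £233,100 threshold, so the full £11,230 applies. total £0 + £11,230 = £11,230
Jonas (£139,400): Small Business Credit: income exceeds £118,000 by £21,400, which is 11 full-or-partial £2,000 increments; reduction = 11 × £36 = £396, leaving £18. Renter's Relief Credit: £139,400 is at or below the £233,100 threshold, so the full £11,230 applies. total £18 + £11,230 = £11,248
Difference: |£11,230 − £11,248| = £18.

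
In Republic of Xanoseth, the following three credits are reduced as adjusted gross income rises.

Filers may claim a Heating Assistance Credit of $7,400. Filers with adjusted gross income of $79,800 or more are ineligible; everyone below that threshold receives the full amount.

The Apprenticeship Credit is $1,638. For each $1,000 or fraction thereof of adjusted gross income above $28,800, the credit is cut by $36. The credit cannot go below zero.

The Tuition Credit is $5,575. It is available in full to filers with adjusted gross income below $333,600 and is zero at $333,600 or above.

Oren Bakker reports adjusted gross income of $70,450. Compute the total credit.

$13,101

Heating Assistance Credit: $70,450 is below the $79,800 cutoff, so the full $7,400 applies.
Apprenticeship Credit: income exceeds $28,800 by $41,650, which is 42 full-or-partial $1,000 increments; reduction = 42 × $36 = $1,512, leaving $126.
Tuition Credit: $70,450 is below the $333,600 cutoff, so the full $5,575 applies.
Total: $7,400 + $126 + $5,575 = $13,101.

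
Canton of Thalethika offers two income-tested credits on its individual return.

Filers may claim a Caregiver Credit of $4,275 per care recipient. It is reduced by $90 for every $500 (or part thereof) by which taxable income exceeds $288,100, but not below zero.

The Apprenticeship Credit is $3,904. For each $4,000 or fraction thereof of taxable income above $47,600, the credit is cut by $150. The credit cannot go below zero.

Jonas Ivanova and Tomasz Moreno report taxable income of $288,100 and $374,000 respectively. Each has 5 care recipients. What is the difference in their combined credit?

Jonas ($288,100): Caregiver Credit: base = 5 × $4,275 = $21,375. $288,100 is at or below the $288,100 threshold, so the full $21,375 applies. Apprenticeship Credit: income exceeds $47,600 by $240,500 → 61 increments × $150 = $9,150 ≥ base, so the credit is $0. total $21,375 + $0 = $21,375
Tomasz ($374,000): Caregiver Credit: base = 5 × $4,275 = $21,375. income exceeds $288,100 by $85,900, which is 172 full-or-partial $500 increments; reduction = 172 × $90 = $15,480, leaving $5,895. Apprenticeship Credit: income exceeds $47,600 by $326,400 → 82 increments × $150 = $12,300 ≥ base, so the credit is $0. total $5,895 + $0 = $5,895
Difference: |$21,375 − $5,895| = $15,480.

$15,480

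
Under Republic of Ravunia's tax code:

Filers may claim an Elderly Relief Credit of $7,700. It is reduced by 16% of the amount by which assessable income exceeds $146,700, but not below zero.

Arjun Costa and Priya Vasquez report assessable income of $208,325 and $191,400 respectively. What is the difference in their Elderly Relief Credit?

$548

Arjun ($208,325): Elderly Relief Credit: 16% of the $61,625 excess over $146,700 is $9,860 ≥ base, so the credit is $0.
Priya ($191,400): Elderly Relief Credit: 16% of the $44,700 excess over $146,700 is $7,152; credit = $7,700 − $7,152 = $548.
Difference: |$0 − $548| = $548.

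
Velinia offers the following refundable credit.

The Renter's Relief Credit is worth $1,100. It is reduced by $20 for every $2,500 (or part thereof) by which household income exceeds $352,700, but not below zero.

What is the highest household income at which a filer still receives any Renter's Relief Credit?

$487,700

After 54 increments the reduction is 54 × $20 = $1,080, leaving $20; one more increment wipes it out. Increment 54 ends at excess 54 × $2,500 = $135,000, so the highest qualifying income is $352,700 + $135,000 = $487,700.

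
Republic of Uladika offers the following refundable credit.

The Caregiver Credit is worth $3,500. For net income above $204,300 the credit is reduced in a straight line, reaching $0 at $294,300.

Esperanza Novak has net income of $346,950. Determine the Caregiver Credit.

Caregiver Credit: $346,950 is at or above $294,300, so the credit is $0.

$0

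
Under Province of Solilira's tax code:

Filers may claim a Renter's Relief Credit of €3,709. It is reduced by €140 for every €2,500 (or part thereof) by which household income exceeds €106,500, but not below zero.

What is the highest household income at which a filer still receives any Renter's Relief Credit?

After 26 increments the reduction is 26 × €140 = €3,640, leaving €69; one more increment wipes it out. Increment 26 ends at excess 26 × €2,500 = €65,000, so the highest qualifying income is €106,500 + €65,000 = €171,500.

€171,500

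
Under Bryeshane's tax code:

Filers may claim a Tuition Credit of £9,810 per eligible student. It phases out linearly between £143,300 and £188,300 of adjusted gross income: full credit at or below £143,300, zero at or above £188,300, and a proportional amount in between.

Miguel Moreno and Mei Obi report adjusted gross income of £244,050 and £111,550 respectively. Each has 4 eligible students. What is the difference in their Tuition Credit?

Miguel (£244,050): Tuition Credit: base = 4 × £9,810 = £39,240. £244,050 is at or above £188,300, so the credit is £0.
Mei (£111,550): Tuition Credit: base = 4 × £9,810 = £39,240. £111,550 is at or below the £143,300 threshold, so the full £39,240 applies.
Difference: |£0 − £39,240| = £39,240.

£39,240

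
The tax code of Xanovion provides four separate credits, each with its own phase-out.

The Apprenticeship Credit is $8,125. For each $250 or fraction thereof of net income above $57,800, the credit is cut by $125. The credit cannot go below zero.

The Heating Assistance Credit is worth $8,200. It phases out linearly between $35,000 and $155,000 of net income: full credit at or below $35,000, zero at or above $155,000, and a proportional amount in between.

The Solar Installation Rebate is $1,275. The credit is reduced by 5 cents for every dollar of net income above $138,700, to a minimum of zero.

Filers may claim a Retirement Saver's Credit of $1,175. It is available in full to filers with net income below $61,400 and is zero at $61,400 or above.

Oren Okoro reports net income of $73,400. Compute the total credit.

$7,101

Apprenticeship Credit: income exceeds $57,800 by $15,600, which is 63 full-or-partial $250 increments; reduction = 63 × $125 = $7,875, leaving $250.
Heating Assistance Credit: $73,400 is $38,400 into a $120,000 phase-out range, leaving 81,600/120,000 of the credit: $8,200 × 81,600/120,000 = $5,576.
Solar Installation Rebate: $73,400 is at or below the $138,700 threshold, so the full $1,275 applies.
Retirement Saver's Credit: $73,400 meets or exceeds the $61,400 cutoff, so the credit is $0.
Total: $250 + $5,576 + $1,275 + $0 = $7,101.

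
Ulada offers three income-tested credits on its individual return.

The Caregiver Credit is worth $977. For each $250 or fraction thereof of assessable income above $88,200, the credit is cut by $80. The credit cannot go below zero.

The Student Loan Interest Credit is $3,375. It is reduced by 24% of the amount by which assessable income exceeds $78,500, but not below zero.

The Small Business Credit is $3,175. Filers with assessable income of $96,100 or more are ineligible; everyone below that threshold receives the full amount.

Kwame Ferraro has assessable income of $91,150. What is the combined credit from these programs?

Caregiver Credit: income exceeds $88,200 by $2,950, which is 12 full-or-partial $250 increments; reduction = 12 × $80 = $960, leaving $17.
Student Loan Interest Credit: 24% of the $12,650 excess over $78,500 is $3,036; credit = $3,375 − $3,036 = $339.
Small Business Credit: $91,150 is below the $96,100 cutoff, so the full $3,175 applies.
Total: $17 + $339 + $3,175 = $3,531.

$3,531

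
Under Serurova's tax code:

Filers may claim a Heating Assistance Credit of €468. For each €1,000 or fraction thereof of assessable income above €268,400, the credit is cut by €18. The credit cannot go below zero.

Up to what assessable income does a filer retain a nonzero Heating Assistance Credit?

After 25 increments the reduction is 25 × €18 = €450, leaving €18; one more increment wipes it out. Increment 25 ends at excess 25 × €1,000 = €25,000, so the highest qualifying income is €268,400 + €25,000 = €293,400.

€293,400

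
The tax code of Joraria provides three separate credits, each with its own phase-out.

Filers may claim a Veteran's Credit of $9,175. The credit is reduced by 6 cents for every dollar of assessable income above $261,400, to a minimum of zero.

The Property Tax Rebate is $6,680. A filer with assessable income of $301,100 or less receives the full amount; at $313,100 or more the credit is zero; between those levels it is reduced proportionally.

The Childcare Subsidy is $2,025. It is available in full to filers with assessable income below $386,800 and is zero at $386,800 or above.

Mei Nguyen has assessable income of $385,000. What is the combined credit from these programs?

Veteran's Credit: 6% of the $123,600 excess over $261,400 is $7,416; credit = $9,175 − $7,416 = $1,759.
Property Tax Rebate: $385,000 is at or above $313,100, so the credit is $0.
Childcare Subsidy: $385,000 is below the $386,800 cutoff, so the full $2,025 applies.
Total: $1,759 + $0 + $2,025 = $3,784.

$3,784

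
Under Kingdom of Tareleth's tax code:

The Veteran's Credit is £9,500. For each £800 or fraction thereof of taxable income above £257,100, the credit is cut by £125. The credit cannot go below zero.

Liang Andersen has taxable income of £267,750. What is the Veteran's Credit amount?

£7,750

Veteran's Credit: income exceeds £257,100 by £10,650, which is 14 full-or-partial £800 increments; reduction = 14 × £125 = £1,750, leaving £7,750.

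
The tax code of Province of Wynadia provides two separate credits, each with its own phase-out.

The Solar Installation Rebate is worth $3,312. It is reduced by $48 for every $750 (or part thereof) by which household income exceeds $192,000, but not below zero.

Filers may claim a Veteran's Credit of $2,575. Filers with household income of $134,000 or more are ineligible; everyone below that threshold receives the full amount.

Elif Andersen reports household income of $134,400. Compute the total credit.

Solar Installation Rebate: $134,400 is at or below the $192,000 threshold, so the full $3,312 applies.
Veteran's Credit: $134,400 meets or exceeds the $134,000 cutoff, so the credit is $0.
Total: $3,312 + $0 = $3,312.

$3,312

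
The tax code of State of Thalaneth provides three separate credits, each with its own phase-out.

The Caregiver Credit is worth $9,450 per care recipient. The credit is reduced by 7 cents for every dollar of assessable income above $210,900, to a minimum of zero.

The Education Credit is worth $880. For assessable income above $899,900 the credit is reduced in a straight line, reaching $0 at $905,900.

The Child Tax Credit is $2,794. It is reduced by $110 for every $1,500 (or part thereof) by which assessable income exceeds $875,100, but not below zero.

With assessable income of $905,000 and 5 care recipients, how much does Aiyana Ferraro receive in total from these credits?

Caregiver Credit: base = 5 × $9,450 = $47,250. 7% of the $694,100 excess over $210,900 is $48,587 ≥ base, so the credit is $0.
Education Credit: $905,000 is $5,100 into a $6,000 phase-out range, leaving 900/6,000 of the credit: $880 × 900/6,000 = $132.
Child Tax Credit: income exceeds $875,100 by $29,900, which is 20 full-or-partial $1,500 increments; reduction = 20 × $110 = $2,200, leaving $594.
Total: $0 + $132 + $594 = $726.

$726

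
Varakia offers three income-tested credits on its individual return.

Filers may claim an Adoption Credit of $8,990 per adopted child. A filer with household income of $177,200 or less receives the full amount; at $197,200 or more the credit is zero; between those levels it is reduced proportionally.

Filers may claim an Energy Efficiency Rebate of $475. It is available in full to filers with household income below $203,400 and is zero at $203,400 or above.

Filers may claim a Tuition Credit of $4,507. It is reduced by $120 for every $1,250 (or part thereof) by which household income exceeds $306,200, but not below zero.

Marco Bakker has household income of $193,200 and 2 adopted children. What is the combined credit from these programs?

Adoption Credit: base = 2 × $8,990 = $17,980. $193,200 is $16,000 into a $20,000 phase-out range, leaving 4,000/20,000 of the credit: $17,980 × 4,000/20,000 = $3,596.
Energy Efficiency Rebate: $193,200 is below the $203,400 cutoff, so the full $475 applies.
Tuition Credit: $193,200 is at or below the $306,200 threshold, so the full $4,507 applies.
Total: $3,596 + $475 + $4,507 = $8,578.

$8,578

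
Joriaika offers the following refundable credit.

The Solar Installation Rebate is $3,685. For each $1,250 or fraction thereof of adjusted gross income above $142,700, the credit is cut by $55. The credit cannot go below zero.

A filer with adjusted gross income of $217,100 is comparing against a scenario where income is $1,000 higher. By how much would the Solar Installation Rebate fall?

$55

At $217,100 — income exceeds $142,700 by $74,400, which is 60 full-or-partial $1,250 increments; reduction = 60 × $55 = $3,300, leaving $385.
At $218,100 — income exceeds $142,700 by $75,400, which is 61 full-or-partial $1,250 increments; reduction = 61 × $55 = $3,355, leaving $330.
Lost: $385 − $330 = $55.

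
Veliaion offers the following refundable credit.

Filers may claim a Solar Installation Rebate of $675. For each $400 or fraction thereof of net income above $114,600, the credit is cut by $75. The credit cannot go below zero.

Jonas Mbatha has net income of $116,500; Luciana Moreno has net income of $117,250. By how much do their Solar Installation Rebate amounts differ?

$150

Jonas ($116,500): Solar Installation Rebate: income exceeds $114,600 by $1,900, which is 5 full-or-partial $400 increments; reduction = 5 × $75 = $375, leaving $300.
Luciana ($117,250): Solar Installation Rebate: income exceeds $114,600 by $2,650, which is 7 full-or-partial $400 increments; reduction = 7 × $75 = $525, leaving $150.
Difference: |$300 − $150| = $150.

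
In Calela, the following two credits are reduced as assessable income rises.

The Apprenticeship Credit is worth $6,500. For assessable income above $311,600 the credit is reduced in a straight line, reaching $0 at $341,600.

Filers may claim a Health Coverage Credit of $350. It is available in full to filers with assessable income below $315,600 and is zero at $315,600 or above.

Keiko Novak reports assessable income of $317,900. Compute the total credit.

Apprenticeship Credit: $317,900 is $6,300 into a $30,000 phase-out range, leaving 23,700/30,000 of the credit: $6,500 × 23,700/30,000 = $5,135.
Health Coverage Credit: $317,900 meets or exceeds the $315,600 cutoff, so the credit is $0.
Total: $5,135 + $0 = $5,135.

$5,135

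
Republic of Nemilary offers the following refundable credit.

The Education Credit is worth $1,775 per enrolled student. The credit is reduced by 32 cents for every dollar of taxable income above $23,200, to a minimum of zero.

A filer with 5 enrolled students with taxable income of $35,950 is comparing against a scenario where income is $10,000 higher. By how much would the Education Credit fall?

$3,200

At $35,950 — base = 5 × $1,775 = $8,875. 32% of the $12,750 excess over $23,200 is $4,080; credit = $8,875 − $4,080 = $4,795.
At $45,950 — base = 5 × $1,775 = $8,875. 32% of the $22,750 excess over $23,200 is $7,280; credit = $8,875 − $7,280 = $1,595.
Lost: $4,795 − $1,595 = $3,200.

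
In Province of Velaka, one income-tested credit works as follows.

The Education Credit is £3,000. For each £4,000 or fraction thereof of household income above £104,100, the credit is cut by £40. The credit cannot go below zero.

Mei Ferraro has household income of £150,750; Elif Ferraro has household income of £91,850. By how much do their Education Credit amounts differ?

£480

Mei (£150,750): Education Credit: income exceeds £104,100 by £46,650, which is 12 full-or-partial £4,000 increments; reduction = 12 × £40 = £480, leaving £2,520.
Elif (£91,850): Education Credit: £91,850 is at or below the £104,100 threshold, so the full £3,000 applies.
Difference: |£2,520 − £3,000| = £480.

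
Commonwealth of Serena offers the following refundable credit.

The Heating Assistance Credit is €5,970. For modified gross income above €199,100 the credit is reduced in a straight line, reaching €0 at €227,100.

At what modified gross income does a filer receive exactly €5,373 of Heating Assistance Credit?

€5,373 is 5,373/5,970 of the full €5,970, so 597/5,970 of the €28,000 range has been used: income = €199,100 + €28,000 × 597/5,970 = €201,900.

€201,900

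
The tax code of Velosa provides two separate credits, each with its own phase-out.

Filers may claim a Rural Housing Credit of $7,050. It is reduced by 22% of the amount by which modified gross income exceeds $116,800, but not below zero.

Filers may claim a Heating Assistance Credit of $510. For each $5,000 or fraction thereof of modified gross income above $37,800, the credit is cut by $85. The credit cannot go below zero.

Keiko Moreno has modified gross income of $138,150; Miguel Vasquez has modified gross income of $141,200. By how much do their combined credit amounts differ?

Keiko ($138,150): Rural Housing Credit: 22% of the $21,350 excess over $116,800 is $4,697; credit = $7,050 − $4,697 = $2,353. Heating Assistance Credit: income exceeds $37,800 by $100,350 → 21 increments × $85 = $1,785 ≥ base, so the credit is $0. total $2,353 + $0 = $2,353
Miguel ($141,200): Rural Housing Credit: 22% of the $24,400 excess over $116,800 is $5,368; credit = $7,050 − $5,368 = $1,682. Heating Assistance Credit: income exceeds $37,800 by $103,400 → 21 increments × $85 = $1,785 ≥ base, so the credit is $0. total $1,682 + $0 = $1,682
Difference: |$2,353 − $1,682| = $671.

$671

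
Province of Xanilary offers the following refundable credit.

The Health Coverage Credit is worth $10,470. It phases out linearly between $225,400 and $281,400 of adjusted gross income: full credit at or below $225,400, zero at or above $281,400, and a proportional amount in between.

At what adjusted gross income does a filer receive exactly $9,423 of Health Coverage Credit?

$231,000

$9,423 is 9,423/10,470 of the full $10,470, so 1,047/10,470 of the $56,000 range has been used: income = $225,400 + $56,000 × 1,047/10,470 = $231,000.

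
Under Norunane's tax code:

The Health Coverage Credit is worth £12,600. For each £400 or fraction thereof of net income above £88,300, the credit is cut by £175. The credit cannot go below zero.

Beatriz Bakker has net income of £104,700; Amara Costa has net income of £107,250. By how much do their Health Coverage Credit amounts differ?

Beatriz (£104,700): Health Coverage Credit: income exceeds £88,300 by £16,400, which is 41 full-or-partial £400 increments; reduction = 41 × £175 = £7,175, leaving £5,425.
Amara (£107,250): Health Coverage Credit: income exceeds £88,300 by £18,950, which is 48 full-or-partial £400 increments; reduction = 48 × £175 = £8,400, leaving £4,200.
Difference: |£5,425 − £4,200| = £1,225.

£1,225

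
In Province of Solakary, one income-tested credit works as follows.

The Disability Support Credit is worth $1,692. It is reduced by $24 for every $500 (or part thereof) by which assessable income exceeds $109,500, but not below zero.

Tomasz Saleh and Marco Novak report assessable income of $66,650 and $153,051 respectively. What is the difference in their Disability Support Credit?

Tomasz ($66,650): Disability Support Credit: $66,650 is at or below the $109,500 threshold, so the full $1,692 applies.
Marco ($153,051): Disability Support Credit: income exceeds $109,500 by $43,551 → 88 increments × $24 = $2,112 ≥ base, so the credit is $0.
Difference: |$1,692 − $0| = $1,692.

$1,692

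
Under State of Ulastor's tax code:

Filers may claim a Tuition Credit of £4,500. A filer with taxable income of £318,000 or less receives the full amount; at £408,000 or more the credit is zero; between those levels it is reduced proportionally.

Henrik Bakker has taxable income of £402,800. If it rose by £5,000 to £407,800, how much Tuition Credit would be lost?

At £402,800 — £402,800 is £84,800 into a £90,000 phase-out range, leaving 5,200/90,000 of the credit: £4,500 × 5,200/90,000 = £260.
At £407,800 — £407,800 is £89,800 into a £90,000 phase-out range, leaving 200/90,000 of the credit: £4,500 × 200/90,000 = £10.
Lost: £260 − £10 = £250.

£250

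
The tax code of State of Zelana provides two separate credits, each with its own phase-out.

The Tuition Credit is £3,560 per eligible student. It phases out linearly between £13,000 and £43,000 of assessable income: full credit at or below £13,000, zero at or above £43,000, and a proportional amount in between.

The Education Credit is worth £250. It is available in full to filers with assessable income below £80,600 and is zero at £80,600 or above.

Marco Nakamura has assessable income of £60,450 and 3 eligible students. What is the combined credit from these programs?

£250

Tuition Credit: base = 3 × £3,560 = £10,680. £60,450 is at or above £43,000, so the credit is £0.
Education Credit: £60,450 is below the £80,600 cutoff, so the full £250 applies.
Total: £0 + £250 = £250.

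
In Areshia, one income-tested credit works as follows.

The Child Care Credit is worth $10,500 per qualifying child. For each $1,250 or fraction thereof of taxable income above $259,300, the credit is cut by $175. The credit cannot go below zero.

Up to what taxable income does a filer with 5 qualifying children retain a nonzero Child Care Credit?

$633,050

Full credit = 5 × $10,500 = $52,500.
After 299 increments the reduction is 299 × $175 = $52,325, leaving $175; one more increment wipes it out. Increment 299 ends at excess 299 × $1,250 = $373,750, so the highest qualifying income is $259,300 + $373,750 = $633,050.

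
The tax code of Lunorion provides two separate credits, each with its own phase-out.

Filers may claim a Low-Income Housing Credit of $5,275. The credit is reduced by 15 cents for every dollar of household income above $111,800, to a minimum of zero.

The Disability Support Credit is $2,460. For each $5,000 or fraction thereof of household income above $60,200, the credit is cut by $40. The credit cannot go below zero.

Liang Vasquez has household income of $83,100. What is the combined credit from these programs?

Low-Income Housing Credit: $83,100 is at or below the $111,800 threshold, so the full $5,275 applies.
Disability Support Credit: income exceeds $60,200 by $22,900, which is 5 full-or-partial $5,000 increments; reduction = 5 × $40 = $200, leaving $2,260.
Total: $5,275 + $2,260 = $7,535.

$7,535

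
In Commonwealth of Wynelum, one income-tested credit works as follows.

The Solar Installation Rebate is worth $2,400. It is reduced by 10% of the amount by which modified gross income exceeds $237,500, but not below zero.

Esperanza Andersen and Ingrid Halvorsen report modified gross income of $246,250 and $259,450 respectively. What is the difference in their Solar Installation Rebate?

$1,320

Esperanza ($246,250): Solar Installation Rebate: 10% of the $8,750 excess over $237,500 is $875; credit = $2,400 − $875 = $1,525.
Ingrid ($259,450): Solar Installation Rebate: 10% of the $21,950 excess over $237,500 is $2,195; credit = $2,400 − $2,195 = $205.
Difference: |$1,525 − $205| = $1,320.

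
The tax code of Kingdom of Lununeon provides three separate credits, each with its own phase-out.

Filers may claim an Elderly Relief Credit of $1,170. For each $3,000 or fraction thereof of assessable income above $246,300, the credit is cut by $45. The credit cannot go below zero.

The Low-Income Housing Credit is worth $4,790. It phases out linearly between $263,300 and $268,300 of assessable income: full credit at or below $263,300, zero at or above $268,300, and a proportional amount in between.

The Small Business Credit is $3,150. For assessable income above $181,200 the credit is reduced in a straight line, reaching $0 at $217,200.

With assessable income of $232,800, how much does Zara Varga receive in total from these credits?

Elderly Relief Credit: $232,800 is at or below the $246,300 threshold, so the full $1,170 applies.
Low-Income Housing Credit: $232,800 is at or below the $263,300 threshold, so the full $4,790 applies.
Small Business Credit: $232,800 is at or above $217,200, so the credit is $0.
Total: $1,170 + $4,790 + $0 = $5,960.

$5,960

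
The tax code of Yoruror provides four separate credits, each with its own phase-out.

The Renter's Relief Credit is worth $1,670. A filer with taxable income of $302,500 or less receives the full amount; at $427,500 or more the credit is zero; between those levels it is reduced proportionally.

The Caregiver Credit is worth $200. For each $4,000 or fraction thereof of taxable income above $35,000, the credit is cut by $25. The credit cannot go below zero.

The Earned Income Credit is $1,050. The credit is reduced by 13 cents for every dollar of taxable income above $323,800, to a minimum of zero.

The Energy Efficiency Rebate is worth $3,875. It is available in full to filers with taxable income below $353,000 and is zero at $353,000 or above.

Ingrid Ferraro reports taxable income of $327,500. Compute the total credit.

Renter's Relief Credit: $327,500 is $25,000 into a $125,000 phase-out range, leaving 100,000/125,000 of the credit: $1,670 × 100,000/125,000 = $1,336.
Caregiver Credit: income exceeds $35,000 by $292,500 → 74 increments × $25 = $1,850 ≥ base, so the credit is $0.
Earned Income Credit: 13% of the $3,700 excess over $323,800 is $481; credit = $1,050 − $481 = $569.
Energy Efficiency Rebate: $327,500 is below the $353,000 cutoff, so the full $3,875 applies.
Total: $1,336 + $0 + $569 + $3,875 = $5,780.

$5,780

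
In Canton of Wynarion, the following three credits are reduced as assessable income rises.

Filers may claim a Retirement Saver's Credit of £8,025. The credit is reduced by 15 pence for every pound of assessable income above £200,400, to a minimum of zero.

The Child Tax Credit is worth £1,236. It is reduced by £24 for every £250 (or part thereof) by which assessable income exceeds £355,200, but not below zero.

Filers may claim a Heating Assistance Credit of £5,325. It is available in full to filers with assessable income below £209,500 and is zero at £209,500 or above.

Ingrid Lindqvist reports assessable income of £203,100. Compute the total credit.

£14,181

Retirement Saver's Credit: 15% of the £2,700 excess over £200,400 is £405; credit = £8,025 − £405 = £7,620.
Child Tax Credit: £203,100 is at or below the £355,200 threshold, so the full £1,236 applies.
Heating Assistance Credit: £203,100 is below the £209,500 cutoff, so the full £5,325 applies.
Total: £7,620 + £1,236 + £5,325 = £14,181.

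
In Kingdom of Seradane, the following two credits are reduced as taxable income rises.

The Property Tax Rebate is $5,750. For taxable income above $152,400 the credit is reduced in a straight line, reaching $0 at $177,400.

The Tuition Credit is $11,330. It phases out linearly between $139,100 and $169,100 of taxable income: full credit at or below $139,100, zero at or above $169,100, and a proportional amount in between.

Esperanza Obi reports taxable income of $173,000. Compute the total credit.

$1,012

Property Tax Rebate: $173,000 is $20,600 into a $25,000 phase-out range, leaving 4,400/25,000 of the credit: $5,750 × 4,400/25,000 = $1,012.
Tuition Credit: $173,000 is at or above $169,100, so the credit is $0.
Total: $1,012 + $0 = $1,012.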